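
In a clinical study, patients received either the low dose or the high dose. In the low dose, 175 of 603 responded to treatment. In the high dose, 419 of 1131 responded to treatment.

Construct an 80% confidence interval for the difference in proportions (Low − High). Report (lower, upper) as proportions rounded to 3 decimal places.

Sample proportions: 175/603 = 0.2902, 419/1131 = 0.3705.
Each SE is √(p̂(1−p̂)/n): √(0.2902·0.7098/603) = 0.01848 and √(0.3705·0.6295/1131) = 0.01436.
SE(p̂₁ − p̂₂) = √(SE₁² + SE₂²) = √(0.0003415104 + 0.0002062096) = 0.02340, since the two samples are independent.
At 80% confidence z* = 1.282; margin = 1.282 × 0.02340 = 0.03000.
The difference is 0.2902 − 0.3705 = -0.0803, so the interval is -0.0803 ± 0.03000 = (-0.110, -0.050).

(-0.110, -0.050)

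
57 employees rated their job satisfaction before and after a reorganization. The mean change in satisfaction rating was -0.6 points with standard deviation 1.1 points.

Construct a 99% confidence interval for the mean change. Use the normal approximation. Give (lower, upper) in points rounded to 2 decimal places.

(-0.98, -0.22)

This is a matched-pairs design, so SE = s_d/√n = 1.1/√57 = 0.1457.
Margin = 2.576 × 0.1457 = 0.3753; the interval is -0.6 ± 0.3753 = (-0.98, -0.22).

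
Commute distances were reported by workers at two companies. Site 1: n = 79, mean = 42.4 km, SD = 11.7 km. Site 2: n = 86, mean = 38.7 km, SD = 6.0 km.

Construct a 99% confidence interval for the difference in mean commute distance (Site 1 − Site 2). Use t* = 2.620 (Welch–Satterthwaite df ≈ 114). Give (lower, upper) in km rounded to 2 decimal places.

Per-group SEs: s₁/√n₁ = 11.7/√79 = 1.3164, s₂/√n₂ = 6.0/√86 = 0.6470.
Unpooled SE of the difference: √(1.73290896 + 0.418609) = 1.4668.
Margin of error = t* · SE = 2.620 × 1.4668 = 3.8430.
x̄₁ − x̄₂ = 42.4 − 38.7 = 3.7000.
CI: 3.7000 ± 3.8430 = (-0.14, 7.54).

(-0.14, 7.54)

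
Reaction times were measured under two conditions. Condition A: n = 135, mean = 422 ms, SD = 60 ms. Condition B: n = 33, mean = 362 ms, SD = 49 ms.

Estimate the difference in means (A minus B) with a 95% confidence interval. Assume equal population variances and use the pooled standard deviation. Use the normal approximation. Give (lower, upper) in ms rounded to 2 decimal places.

Pooled variance s_p² = [134·60² + 32·49²] / (135+33−2) = 3368.8675, so s_p = 58.0419.
SE_diff = s_p·√(1/n₁ + 1/n₂) = 58.0419·√(1/135 + 1/33) = 11.2713.
z* = 1.960; margin = 1.960 × 11.2713 = 22.0917.
Difference = 422 − 362 = 60.0000.
60.0000 ± 22.0917 → (37.91, 82.09).

(37.91, 82.09)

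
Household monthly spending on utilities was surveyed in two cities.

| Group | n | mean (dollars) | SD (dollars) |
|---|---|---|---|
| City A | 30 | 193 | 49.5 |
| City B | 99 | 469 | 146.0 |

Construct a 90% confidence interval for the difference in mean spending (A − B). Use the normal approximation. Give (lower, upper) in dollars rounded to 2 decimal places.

(-304.35, -247.65)

Per-group SEs: s₁/√n₁ = 49.5/√30 = 9.0374, s₂/√n₂ = 146.0/√99 = 14.6736.
Unpooled SE of the difference: √(81.67459876 + 215.31453696) = 17.2334.
Margin of error = z* · SE = 1.645 × 17.2334 = 28.3489.
x̄₁ − x̄₂ = 193 − 469 = -276.0000.
CI: -276.0000 ± 28.3489 = (-304.35, -247.65).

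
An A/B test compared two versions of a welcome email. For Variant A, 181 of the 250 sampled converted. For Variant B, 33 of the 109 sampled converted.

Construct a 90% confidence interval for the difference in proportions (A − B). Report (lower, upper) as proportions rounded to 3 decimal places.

Sample proportions: 181/250 = 0.7240, 33/109 = 0.3028.
Each SE is √(p̂(1−p̂)/n): √(0.7240·0.2760/250) = 0.02827 and √(0.3028·0.6972/109) = 0.04401.
SE(p̂₁ − p̂₂) = √(SE₁² + SE₂²) = √(0.0007991929 + 0.0019368801) = 0.05231, since the two samples are independent.
At 90% confidence z* = 1.645; margin = 1.645 × 0.05231 = 0.08605.
The difference is 0.7240 − 0.3028 = 0.4212, so the interval is 0.4212 ± 0.08605 = (0.335, 0.507).

(0.335, 0.507)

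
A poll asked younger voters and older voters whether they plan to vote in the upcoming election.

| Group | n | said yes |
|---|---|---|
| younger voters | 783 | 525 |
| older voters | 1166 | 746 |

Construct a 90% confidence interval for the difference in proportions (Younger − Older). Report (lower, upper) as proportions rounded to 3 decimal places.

(-0.005, 0.067)

First, p̂₁ = 525/783 = 0.6705; p̂₂ = 746/1166 = 0.6398.
The two standard errors are √(0.6705×0.3295/783) = 0.01680 and √(0.6398×0.3602/1166) = 0.01406.
Because the samples are independent, SE_diff = √(0.01680² + 0.01406²) = 0.02191.
Using z* = 1.645 for 90%, ME = 1.645 × 0.02191 = 0.03604.
p̂₁ − p̂₂ = 0.0307; interval 0.0307 ± 0.03604 gives (-0.005, 0.067).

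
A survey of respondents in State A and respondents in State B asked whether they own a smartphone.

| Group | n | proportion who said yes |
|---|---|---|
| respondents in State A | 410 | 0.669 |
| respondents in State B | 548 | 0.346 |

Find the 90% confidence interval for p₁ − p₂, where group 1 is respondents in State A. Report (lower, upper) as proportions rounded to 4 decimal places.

(0.2722, 0.3738)

Each SE is √(p̂(1−p̂)/n): √(0.6690·0.3310/410) = 0.02324 and √(0.3460·0.6540/548) = 0.02032.
SE(p̂₁ − p̂₂) = √(SE₁² + SE₂²) = √(0.0005400976 + 0.0004129024) = 0.03087, since the two samples are independent.
At 90% confidence z* = 1.645; margin = 1.645 × 0.03087 = 0.05078.
The difference is 0.6690 − 0.3460 = 0.3230, so the interval is 0.3230 ± 0.05078 = (0.2722, 0.3738).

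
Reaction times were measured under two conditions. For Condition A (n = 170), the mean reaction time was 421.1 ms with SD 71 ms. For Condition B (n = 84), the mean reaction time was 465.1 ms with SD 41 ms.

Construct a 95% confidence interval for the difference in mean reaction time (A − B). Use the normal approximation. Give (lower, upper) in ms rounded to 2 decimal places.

Per-group SEs: s₁/√n₁ = 71/√170 = 5.4455, s₂/√n₂ = 41/√84 = 4.4735.
Unpooled SE of the difference: √(29.65347025 + 20.01220225) = 7.0474.
Margin of error = z* · SE = 1.960 × 7.0474 = 13.8129.
x̄₁ − x̄₂ = 421.1 − 465.1 = -44.0000.
CI: -44.0000 ± 13.8129 = (-57.81, -30.19).

(-57.81, -30.19)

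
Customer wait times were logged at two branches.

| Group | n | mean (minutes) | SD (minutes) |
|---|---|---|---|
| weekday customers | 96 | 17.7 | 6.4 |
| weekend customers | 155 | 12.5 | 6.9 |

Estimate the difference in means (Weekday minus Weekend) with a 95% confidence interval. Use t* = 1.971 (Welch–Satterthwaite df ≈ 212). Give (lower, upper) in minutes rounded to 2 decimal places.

(3.51, 6.89)

Standard errors of each mean: 6.4/√96 = 0.6532 and 6.9/√155 = 0.5542.
SE(x̄₁ − x̄₂) = √(0.6532² + 0.5542²) = 0.8566 for independent samples with unequal variances.
With t* = 1.971, the margin is 1.971 × 0.8566 = 1.6884.
x̄₁ − x̄₂ = 17.7 − 12.5 = 5.2000; the interval is 5.2000 ± 1.6884 = (3.51, 6.89).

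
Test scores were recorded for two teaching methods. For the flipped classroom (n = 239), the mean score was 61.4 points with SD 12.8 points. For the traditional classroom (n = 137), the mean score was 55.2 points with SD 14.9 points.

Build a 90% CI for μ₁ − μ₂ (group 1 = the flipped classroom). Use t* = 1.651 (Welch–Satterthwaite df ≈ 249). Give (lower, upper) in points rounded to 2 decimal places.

SE₁ = s₁/√n₁ = 12.8/√239 = 0.8280; SE₂ = 14.9/√137 = 1.2730.
Independent samples, unequal variances: SE_diff = √(SE₁² + SE₂²) = √(0.685584 + 1.620529) = 1.5186.
t* = 1.651, so margin of error = 1.651 × 1.5186 = 2.5072.
Difference in means = 61.4 − 55.2 = 6.2000.
6.2000 ± 2.5072 → (3.69, 8.71).

(3.69, 8.71)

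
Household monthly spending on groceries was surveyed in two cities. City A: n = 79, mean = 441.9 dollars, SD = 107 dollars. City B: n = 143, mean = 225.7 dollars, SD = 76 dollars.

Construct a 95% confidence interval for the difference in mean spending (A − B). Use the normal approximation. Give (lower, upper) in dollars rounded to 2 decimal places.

(189.52, 242.88)

Standard errors of each mean: 107/√79 = 12.0384 and 76/√143 = 6.3554.
SE(x̄₁ − x̄₂) = √(12.0384² + 6.3554²) = 13.6130 for independent samples with unequal variances.
With z* = 1.960, the margin is 1.960 × 13.6130 = 26.6815.
x̄₁ − x̄₂ = 441.9 − 225.7 = 216.2000; the interval is 216.2000 ± 26.6815 = (189.52, 242.88).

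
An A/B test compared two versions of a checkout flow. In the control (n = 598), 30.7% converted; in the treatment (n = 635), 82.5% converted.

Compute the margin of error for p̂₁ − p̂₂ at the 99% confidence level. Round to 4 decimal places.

0.0622

Each SE is √(p̂(1−p̂)/n): √(0.3070·0.6930/598) = 0.01886 and √(0.8250·0.1750/635) = 0.01508.
SE(p̂₁ − p̂₂) = √(SE₁² + SE₂²) = √(0.0003556996 + 0.0002274064) = 0.02415, since the two samples are independent.
At 99% confidence z* = 2.576; margin = 2.576 × 0.02415 = 0.06221.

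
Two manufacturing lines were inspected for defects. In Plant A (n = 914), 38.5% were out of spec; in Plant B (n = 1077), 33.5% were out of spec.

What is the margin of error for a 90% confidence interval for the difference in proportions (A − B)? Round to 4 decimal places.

SE₁ = √(p̂₁(1−p̂₁)/n₁) = √(0.3850·0.6150/914) = 0.01610; SE₂ = √(0.3350·0.6650/1077) = 0.01438.
Independent samples: SE of the difference = √(SE₁² + SE₂²) = √(0.00025921 + 0.0002067844) = 0.02159.
z* for 90% confidence is 1.645, so the margin of error is 1.645 × 0.02159 = 0.03552.

0.0355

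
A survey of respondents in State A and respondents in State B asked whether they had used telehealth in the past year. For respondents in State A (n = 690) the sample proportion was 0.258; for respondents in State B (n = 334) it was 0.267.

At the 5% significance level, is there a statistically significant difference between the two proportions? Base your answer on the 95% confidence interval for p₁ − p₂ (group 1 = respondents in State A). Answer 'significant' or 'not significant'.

not significant

The two standard errors are √(0.2580×0.7420/690) = 0.01666 and √(0.2670×0.7330/334) = 0.02421.
Because the samples are independent, SE_diff = √(0.01666² + 0.02421²) = 0.02939.
Using z* = 1.960 for 95%, ME = 1.960 × 0.02939 = 0.05760.
p̂₁ − p̂₂ = -0.0090; interval -0.0090 ± 0.05760 gives (-0.06660, 0.04860).
The interval (-0.06660, 0.04860) contains 0, so the difference is not significant.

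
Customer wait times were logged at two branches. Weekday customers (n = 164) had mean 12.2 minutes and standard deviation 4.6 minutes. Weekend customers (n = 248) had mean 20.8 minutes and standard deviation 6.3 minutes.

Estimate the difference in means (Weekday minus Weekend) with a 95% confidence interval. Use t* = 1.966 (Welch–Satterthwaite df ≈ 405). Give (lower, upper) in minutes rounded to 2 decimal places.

Per-group SEs: s₁/√n₁ = 4.6/√164 = 0.3592, s₂/√n₂ = 6.3/√248 = 0.4001.
Unpooled SE of the difference: √(0.12902464 + 0.16008001) = 0.5377.
Margin of error = t* · SE = 1.966 × 0.5377 = 1.0571.
x̄₁ − x̄₂ = 12.2 − 20.8 = -8.6000.
CI: -8.6000 ± 1.0571 = (-9.66, -7.54).

(-9.66, -7.54)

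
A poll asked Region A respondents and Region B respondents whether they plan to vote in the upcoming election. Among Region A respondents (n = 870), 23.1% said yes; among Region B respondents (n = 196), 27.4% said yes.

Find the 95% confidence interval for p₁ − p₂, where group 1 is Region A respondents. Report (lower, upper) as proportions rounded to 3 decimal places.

Each SE is √(p̂(1−p̂)/n): √(0.2310·0.7690/870) = 0.01429 and √(0.2740·0.7260/196) = 0.03186.
SE(p̂₁ − p̂₂) = √(SE₁² + SE₂²) = √(0.0002042041 + 0.0010150596) = 0.03492, since the two samples are independent.
At 95% confidence z* = 1.960; margin = 1.960 × 0.03492 = 0.06844.
The difference is 0.2310 − 0.2740 = -0.0430, so the interval is -0.0430 ± 0.06844 = (-0.111, 0.025).

(-0.111, 0.025)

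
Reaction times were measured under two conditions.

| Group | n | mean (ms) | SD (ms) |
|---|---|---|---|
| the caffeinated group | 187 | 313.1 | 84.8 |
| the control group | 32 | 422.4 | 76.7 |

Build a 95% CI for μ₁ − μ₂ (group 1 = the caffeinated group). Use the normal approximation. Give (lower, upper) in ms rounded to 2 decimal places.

SE₁ = s₁/√n₁ = 84.8/√187 = 6.2012; SE₂ = 76.7/√32 = 13.5588.
Independent samples, unequal variances: SE_diff = √(SE₁² + SE₂²) = √(38.45488144 + 183.84105744) = 14.9096.
z* = 1.960, so margin of error = 1.960 × 14.9096 = 29.2228.
Difference in means = 313.1 − 422.4 = -109.3000.
-109.3000 ± 29.2228 → (-138.52, -80.08).

(-138.52, -80.08)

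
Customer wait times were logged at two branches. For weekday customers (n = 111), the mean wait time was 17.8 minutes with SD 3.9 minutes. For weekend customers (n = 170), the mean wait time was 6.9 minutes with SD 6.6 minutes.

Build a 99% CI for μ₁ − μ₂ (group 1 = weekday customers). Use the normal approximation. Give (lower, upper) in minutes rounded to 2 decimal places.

SE₁ = s₁/√n₁ = 3.9/√111 = 0.3702; SE₂ = 6.6/√170 = 0.5062.
Independent samples, unequal variances: SE_diff = √(SE₁² + SE₂²) = √(0.13704804 + 0.25623844) = 0.6271.
z* = 2.576, so margin of error = 2.576 × 0.6271 = 1.6154.
Difference in means = 17.8 − 6.9 = 10.9000.
10.9000 ± 1.6154 → (9.28, 12.52).

(9.28, 12.52)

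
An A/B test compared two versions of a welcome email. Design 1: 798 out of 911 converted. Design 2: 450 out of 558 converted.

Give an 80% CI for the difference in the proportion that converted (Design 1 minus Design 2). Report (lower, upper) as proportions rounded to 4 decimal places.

(0.0439, 0.0951)

Sample proportions: 798/911 = 0.8760, 450/558 = 0.8065.
Each SE is √(p̂(1−p̂)/n): √(0.8760·0.1240/911) = 0.01092 and √(0.8065·0.1935/558) = 0.01672.
SE(p̂₁ − p̂₂) = √(SE₁² + SE₂²) = √(0.0001192464 + 0.0002795584) = 0.01997, since the two samples are independent.
At 80% confidence z* = 1.282; margin = 1.282 × 0.01997 = 0.02560.
The difference is 0.8760 − 0.8065 = 0.0695, so the interval is 0.0695 ± 0.02560 = (0.0439, 0.0951).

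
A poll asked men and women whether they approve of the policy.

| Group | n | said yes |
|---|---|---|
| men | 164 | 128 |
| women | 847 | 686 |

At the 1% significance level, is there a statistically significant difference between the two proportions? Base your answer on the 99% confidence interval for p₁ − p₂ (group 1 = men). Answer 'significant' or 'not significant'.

not significant

First, p̂₁ = 128/164 = 0.7805; p̂₂ = 686/847 = 0.8099.
The two standard errors are √(0.7805×0.2195/164) = 0.03232 and √(0.8099×0.1901/847) = 0.01348.
Because the samples are independent, SE_diff = √(0.03232² + 0.01348²) = 0.03502.
Using z* = 2.576 for 99%, ME = 2.576 × 0.03502 = 0.09021.
p̂₁ − p̂₂ = -0.0294; interval -0.0294 ± 0.09021 gives (-0.11961, 0.06081).
The interval (-0.11961, 0.06081) contains 0, so the difference is not significant.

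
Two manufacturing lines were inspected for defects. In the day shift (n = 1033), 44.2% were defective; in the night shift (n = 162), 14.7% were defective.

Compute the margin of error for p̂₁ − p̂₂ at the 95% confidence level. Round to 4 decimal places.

SE₁ = √(p̂₁(1−p̂₁)/n₁) = √(0.4420·0.5580/1033) = 0.01545; SE₂ = √(0.1470·0.8530/162) = 0.02782.
Independent samples: SE of the difference = √(SE₁² + SE₂²) = √(0.0002387025 + 0.0007739524) = 0.03182.
z* for 95% confidence is 1.960, so the margin of error is 1.960 × 0.03182 = 0.06237.

0.0624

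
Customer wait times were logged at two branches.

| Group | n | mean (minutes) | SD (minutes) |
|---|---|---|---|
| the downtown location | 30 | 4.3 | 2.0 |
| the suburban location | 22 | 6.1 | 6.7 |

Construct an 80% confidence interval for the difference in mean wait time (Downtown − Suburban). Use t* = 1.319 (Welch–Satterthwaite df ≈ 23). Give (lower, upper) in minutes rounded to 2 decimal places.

Standard errors of each mean: 2.0/√30 = 0.3651 and 6.7/√22 = 1.4284.
SE(x̄₁ − x̄₂) = √(0.3651² + 1.4284²) = 1.4743 for independent samples with unequal variances.
With t* = 1.319, the margin is 1.319 × 1.4743 = 1.9446.
x̄₁ − x̄₂ = 4.3 − 6.1 = -1.8000; the interval is -1.8000 ± 1.9446 = (-3.74, 0.14).

(-3.74, 0.14)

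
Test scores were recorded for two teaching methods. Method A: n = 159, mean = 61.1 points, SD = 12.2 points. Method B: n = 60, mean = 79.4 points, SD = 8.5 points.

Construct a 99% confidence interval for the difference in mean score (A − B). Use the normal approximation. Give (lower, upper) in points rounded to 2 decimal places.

Standard errors of each mean: 12.2/√159 = 0.9675 and 8.5/√60 = 1.0973.
SE(x̄₁ − x̄₂) = √(0.9675² + 1.0973²) = 1.4629 for independent samples with unequal variances.
With z* = 2.576, the margin is 2.576 × 1.4629 = 3.7684.
x̄₁ − x̄₂ = 61.1 − 79.4 = -18.3000; the interval is -18.3000 ± 3.7684 = (-22.07, -14.53).

(-22.07, -14.53)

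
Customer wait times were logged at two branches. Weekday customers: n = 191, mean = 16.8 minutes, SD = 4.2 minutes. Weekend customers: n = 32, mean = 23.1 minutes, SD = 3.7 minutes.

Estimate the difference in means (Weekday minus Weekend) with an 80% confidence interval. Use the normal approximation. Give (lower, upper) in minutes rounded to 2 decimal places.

(-7.22, -5.38)

SE₁ = s₁/√n₁ = 4.2/√191 = 0.3039; SE₂ = 3.7/√32 = 0.6541.
Independent samples, unequal variances: SE_diff = √(SE₁² + SE₂²) = √(0.09235521 + 0.42784681) = 0.7213.
z* = 1.282, so margin of error = 1.282 × 0.7213 = 0.9247.
Difference in means = 16.8 − 23.1 = -6.3000.
-6.3000 ± 0.9247 → (-7.22, -5.38).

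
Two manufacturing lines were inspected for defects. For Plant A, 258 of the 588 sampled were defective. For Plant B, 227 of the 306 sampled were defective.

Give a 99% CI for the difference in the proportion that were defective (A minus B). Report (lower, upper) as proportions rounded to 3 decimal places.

(-0.386, -0.220)

First, p̂₁ = 258/588 = 0.4388; p̂₂ = 227/306 = 0.7418.
The two standard errors are √(0.4388×0.5612/588) = 0.02046 and √(0.7418×0.2582/306) = 0.02502.
Because the samples are independent, SE_diff = √(0.02046² + 0.02502²) = 0.03232.
Using z* = 2.576 for 99%, ME = 2.576 × 0.03232 = 0.08326.
p̂₁ − p̂₂ = -0.3030; interval -0.3030 ± 0.08326 gives (-0.386, -0.220).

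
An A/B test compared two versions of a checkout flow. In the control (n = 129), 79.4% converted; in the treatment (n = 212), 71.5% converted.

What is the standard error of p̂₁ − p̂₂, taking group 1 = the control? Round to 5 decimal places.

0.04721

Each SE is √(p̂(1−p̂)/n): √(0.7940·0.2060/129) = 0.03561 and √(0.7150·0.2850/212) = 0.03100.
SE(p̂₁ − p̂₂) = √(SE₁² + SE₂²) = √(0.0012680721 + 0.000961) = 0.04721, since the two samples are independent.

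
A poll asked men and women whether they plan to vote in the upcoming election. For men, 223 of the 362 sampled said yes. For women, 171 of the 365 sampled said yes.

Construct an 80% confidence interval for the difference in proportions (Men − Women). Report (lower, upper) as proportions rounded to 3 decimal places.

First, p̂₁ = 223/362 = 0.6160; p̂₂ = 171/365 = 0.4685.
The two standard errors are √(0.6160×0.3840/362) = 0.02556 and √(0.4685×0.5315/365) = 0.02612.
Because the samples are independent, SE_diff = √(0.02556² + 0.02612²) = 0.03655.
Using z* = 1.282 for 80%, ME = 1.282 × 0.03655 = 0.04686.
p̂₁ − p̂₂ = 0.1475; interval 0.1475 ± 0.04686 gives (0.101, 0.194).

(0.101, 0.194)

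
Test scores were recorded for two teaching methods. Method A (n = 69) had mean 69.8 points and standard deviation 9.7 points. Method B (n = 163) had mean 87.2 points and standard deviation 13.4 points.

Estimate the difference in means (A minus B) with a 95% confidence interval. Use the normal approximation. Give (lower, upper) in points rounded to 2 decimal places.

(-20.48, -14.32)

SE₁ = s₁/√n₁ = 9.7/√69 = 1.1677; SE₂ = 13.4/√163 = 1.0496.
Independent samples, unequal variances: SE_diff = √(SE₁² + SE₂²) = √(1.36352329 + 1.10166016) = 1.5701.
z* = 1.960, so margin of error = 1.960 × 1.5701 = 3.0774.
Difference in means = 69.8 − 87.2 = -17.4000.
-17.4000 ± 3.0774 → (-20.48, -14.32).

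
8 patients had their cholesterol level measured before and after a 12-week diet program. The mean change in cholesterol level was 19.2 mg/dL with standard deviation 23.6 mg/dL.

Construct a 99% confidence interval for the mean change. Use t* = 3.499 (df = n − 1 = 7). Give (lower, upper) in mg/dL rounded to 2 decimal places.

(-10.00, 48.40)

Paired design: SE = s_d/√n = 23.6/√8 = 8.3439.
t* = 3.499; margin of error = 3.499 × 8.3439 = 29.1953.
19.2 ± 29.1953 → (-10.00, 48.40).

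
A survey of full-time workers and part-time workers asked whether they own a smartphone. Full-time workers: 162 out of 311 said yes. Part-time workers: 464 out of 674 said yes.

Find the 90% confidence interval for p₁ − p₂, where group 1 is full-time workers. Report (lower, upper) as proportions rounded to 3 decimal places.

(-0.223, -0.112)

p̂₁ = 162/311 = 0.5209 and p̂₂ = 464/674 = 0.6884.
SE₁ = √(p̂₁(1−p̂₁)/n₁) = √(0.5209·0.4791/311) = 0.02833; SE₂ = √(0.6884·0.3116/674) = 0.01784.
Independent samples: SE of the difference = √(SE₁² + SE₂²) = √(0.0008025889 + 0.0003182656) = 0.03348.
z* for 90% confidence is 1.645, so the margin of error is 1.645 × 0.03348 = 0.05507.
Point estimate p̂₁ − p̂₂ = 0.5209 − 0.6884 = -0.1675.
-0.1675 ± 0.05507 → (-0.223, -0.112).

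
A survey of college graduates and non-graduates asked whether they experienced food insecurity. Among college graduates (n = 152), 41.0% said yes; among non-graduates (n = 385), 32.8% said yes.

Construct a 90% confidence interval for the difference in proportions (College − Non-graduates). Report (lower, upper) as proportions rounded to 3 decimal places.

(0.005, 0.159)

Each SE is √(p̂(1−p̂)/n): √(0.4100·0.5900/152) = 0.03989 and √(0.3280·0.6720/385) = 0.02393.
SE(p̂₁ − p̂₂) = √(SE₁² + SE₂²) = √(0.0015912121 + 0.0005726449) = 0.04652, since the two samples are independent.
At 90% confidence z* = 1.645; margin = 1.645 × 0.04652 = 0.07653.
The difference is 0.4100 − 0.3280 = 0.0820, so the interval is 0.0820 ± 0.07653 = (0.005, 0.159).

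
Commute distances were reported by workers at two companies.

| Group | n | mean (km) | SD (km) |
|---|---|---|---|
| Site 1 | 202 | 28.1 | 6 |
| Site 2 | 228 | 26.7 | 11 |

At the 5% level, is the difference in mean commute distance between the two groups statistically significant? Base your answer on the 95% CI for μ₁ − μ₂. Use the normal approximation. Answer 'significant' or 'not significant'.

SE₁ = s₁/√n₁ = 6/√202 = 0.4222; SE₂ = 11/√228 = 0.7285.
Independent samples, unequal variances: SE_diff = √(SE₁² + SE₂²) = √(0.17825284 + 0.53071225) = 0.8420.
z* = 1.960, so margin of error = 1.960 × 0.8420 = 1.6503.
Difference in means = 28.1 − 26.7 = 1.4000.
1.4000 ± 1.6503 → (-0.2503, 3.0503).
The interval (-0.2503, 3.0503) contains 0, so the difference is not significant.

not significant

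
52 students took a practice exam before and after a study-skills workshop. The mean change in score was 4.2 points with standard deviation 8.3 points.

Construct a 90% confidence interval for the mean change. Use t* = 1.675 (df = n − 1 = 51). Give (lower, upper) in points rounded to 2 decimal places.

This is a matched-pairs design, so SE = s_d/√n = 8.3/√52 = 1.1510.
Margin = 1.675 × 1.1510 = 1.9279; the interval is 4.2 ± 1.9279 = (2.27, 6.13).

(2.27, 6.13)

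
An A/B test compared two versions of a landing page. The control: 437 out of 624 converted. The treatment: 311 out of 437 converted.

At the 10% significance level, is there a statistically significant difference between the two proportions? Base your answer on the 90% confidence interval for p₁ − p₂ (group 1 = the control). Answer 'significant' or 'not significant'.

not significant

Sample proportions: 437/624 = 0.7003, 311/437 = 0.7117.
Each SE is √(p̂(1−p̂)/n): √(0.7003·0.2997/624) = 0.01834 and √(0.7117·0.2883/437) = 0.02167.
SE(p̂₁ − p̂₂) = √(SE₁² + SE₂²) = √(0.0003363556 + 0.0004695889) = 0.02839, since the two samples are independent.
At 90% confidence z* = 1.645; margin = 1.645 × 0.02839 = 0.04670.
The difference is 0.7003 − 0.7117 = -0.0114, so the interval is -0.0114 ± 0.04670 = (-0.05810, 0.03530).
The interval (-0.05810, 0.03530) contains 0, so the difference is not significant.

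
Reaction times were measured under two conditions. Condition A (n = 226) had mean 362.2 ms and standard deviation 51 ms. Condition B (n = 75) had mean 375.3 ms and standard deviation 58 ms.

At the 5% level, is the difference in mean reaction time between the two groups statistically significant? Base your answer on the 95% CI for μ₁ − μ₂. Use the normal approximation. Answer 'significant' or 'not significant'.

SE₁ = s₁/√n₁ = 51/√226 = 3.3925; SE₂ = 58/√75 = 6.6973.
Independent samples, unequal variances: SE_diff = √(SE₁² + SE₂²) = √(11.50905625 + 44.85382729) = 7.5075.
z* = 1.960, so margin of error = 1.960 × 7.5075 = 14.7147.
Difference in means = 362.2 − 375.3 = -13.1000.
-13.1000 ± 14.7147 → (-27.8147, 1.6147).
The interval (-27.8147, 1.6147) contains 0, so the difference is not significant.

not significant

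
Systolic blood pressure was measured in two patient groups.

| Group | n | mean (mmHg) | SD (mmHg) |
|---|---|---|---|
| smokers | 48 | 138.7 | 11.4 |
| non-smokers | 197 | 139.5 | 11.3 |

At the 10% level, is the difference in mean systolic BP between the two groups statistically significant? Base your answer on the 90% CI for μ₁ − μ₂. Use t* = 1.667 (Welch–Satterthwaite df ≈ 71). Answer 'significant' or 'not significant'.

not significant

SE₁ = s₁/√n₁ = 11.4/√48 = 1.6454; SE₂ = 11.3/√197 = 0.8051.
Independent samples, unequal variances: SE_diff = √(SE₁² + SE₂²) = √(2.70734116 + 0.64818601) = 1.8318.
t* = 1.667, so margin of error = 1.667 × 1.8318 = 3.0536.
Difference in means = 138.7 − 139.5 = -0.8000.
-0.8000 ± 3.0536 → (-3.8536, 2.2536).
The interval (-3.8536, 2.2536) contains 0, so the difference is not significant.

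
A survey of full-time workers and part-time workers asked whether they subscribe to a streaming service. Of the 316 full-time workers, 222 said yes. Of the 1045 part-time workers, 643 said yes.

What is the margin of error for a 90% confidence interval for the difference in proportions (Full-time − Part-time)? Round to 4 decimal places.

Sample proportions: 222/316 = 0.7025, 643/1045 = 0.6153.
Each SE is √(p̂(1−p̂)/n): √(0.7025·0.2975/316) = 0.02572 and √(0.6153·0.3847/1045) = 0.01505.
SE(p̂₁ − p̂₂) = √(SE₁² + SE₂²) = √(0.0006615184 + 0.0002265025) = 0.02980, since the two samples are independent.
At 90% confidence z* = 1.645; margin = 1.645 × 0.02980 = 0.04902.

0.0490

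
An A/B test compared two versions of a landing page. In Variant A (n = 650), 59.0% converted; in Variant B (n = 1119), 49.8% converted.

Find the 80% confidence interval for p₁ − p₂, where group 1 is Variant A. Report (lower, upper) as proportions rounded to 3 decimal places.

SE₁ = √(p̂₁(1−p̂₁)/n₁) = √(0.5900·0.4100/650) = 0.01929; SE₂ = √(0.4980·0.5020/1119) = 0.01495.
Independent samples: SE of the difference = √(SE₁² + SE₂²) = √(0.0003721041 + 0.0002235025) = 0.02441.
z* for 80% confidence is 1.282, so the margin of error is 1.282 × 0.02441 = 0.03129.
Point estimate p̂₁ − p̂₂ = 0.5900 − 0.4980 = 0.0920.
0.0920 ± 0.03129 → (0.061, 0.123).

(0.061, 0.123)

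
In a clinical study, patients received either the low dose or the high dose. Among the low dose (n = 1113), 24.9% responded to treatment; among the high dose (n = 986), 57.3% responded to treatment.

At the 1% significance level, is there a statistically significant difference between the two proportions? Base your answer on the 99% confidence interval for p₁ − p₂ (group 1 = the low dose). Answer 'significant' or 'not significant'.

significant

The two standard errors are √(0.2490×0.7510/1113) = 0.01296 and √(0.5730×0.4270/986) = 0.01575.
Because the samples are independent, SE_diff = √(0.01296² + 0.01575²) = 0.02040.
Using z* = 2.576 for 99%, ME = 2.576 × 0.02040 = 0.05255.
p̂₁ − p̂₂ = -0.3240; interval -0.3240 ± 0.05255 gives (-0.37655, -0.27145).
The interval (-0.37655, -0.27145) does not contain 0, so the difference is significant.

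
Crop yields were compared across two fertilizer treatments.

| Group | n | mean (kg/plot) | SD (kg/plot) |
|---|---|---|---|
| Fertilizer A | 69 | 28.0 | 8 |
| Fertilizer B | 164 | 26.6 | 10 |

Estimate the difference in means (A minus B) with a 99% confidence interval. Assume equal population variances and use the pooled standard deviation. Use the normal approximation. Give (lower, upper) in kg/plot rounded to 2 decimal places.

s_p = √[((n₁−1)s₁² + (n₂−1)s₂²)/(n₁+n₂−2)] = √[(68·8² + 163·10²)/231] = 9.4553.
SE = 9.4553·√(1/69 + 1/164) = 1.3568.
With z* = 2.576, margin = 2.576 × 1.3568 = 3.4951.
x̄₁ − x̄₂ = 28.0 − 26.6 = 1.4000; interval 1.4000 ± 3.4951 = (-2.10, 4.90).

(-2.10, 4.90)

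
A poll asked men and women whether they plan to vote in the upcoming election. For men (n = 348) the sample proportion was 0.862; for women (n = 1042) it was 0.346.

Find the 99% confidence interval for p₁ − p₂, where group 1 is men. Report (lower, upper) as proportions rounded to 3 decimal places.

SE₁ = √(p̂₁(1−p̂₁)/n₁) = √(0.8620·0.1380/348) = 0.01849; SE₂ = √(0.3460·0.6540/1042) = 0.01474.
Independent samples: SE of the difference = √(SE₁² + SE₂²) = √(0.0003418801 + 0.0002172676) = 0.02365.
z* for 99% confidence is 2.576, so the margin of error is 2.576 × 0.02365 = 0.06092.
Point estimate p̂₁ − p̂₂ = 0.8620 − 0.3460 = 0.5160.
0.5160 ± 0.06092 → (0.455, 0.577).

(0.455, 0.577)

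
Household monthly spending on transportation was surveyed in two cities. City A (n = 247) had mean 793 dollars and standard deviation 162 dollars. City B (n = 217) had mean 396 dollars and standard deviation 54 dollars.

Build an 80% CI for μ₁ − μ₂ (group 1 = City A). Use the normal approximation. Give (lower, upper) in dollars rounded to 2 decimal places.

(382.97, 411.03)

Standard errors of each mean: 162/√247 = 10.3078 and 54/√217 = 3.6658.
SE(x̄₁ − x̄₂) = √(10.3078² + 3.6658²) = 10.9402 for independent samples with unequal variances.
With z* = 1.282, the margin is 1.282 × 10.9402 = 14.0253.
x̄₁ − x̄₂ = 793 − 396 = 397.0000; the interval is 397.0000 ± 14.0253 = (382.97, 411.03).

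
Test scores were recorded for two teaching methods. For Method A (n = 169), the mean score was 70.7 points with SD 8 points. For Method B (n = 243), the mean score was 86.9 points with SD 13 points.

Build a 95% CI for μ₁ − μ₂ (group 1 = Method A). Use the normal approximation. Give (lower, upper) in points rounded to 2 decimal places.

Per-group SEs: s₁/√n₁ = 8/√169 = 0.6154, s₂/√n₂ = 13/√243 = 0.8340.
Unpooled SE of the difference: √(0.37871716 + 0.695556) = 1.0365.
Margin of error = z* · SE = 1.960 × 1.0365 = 2.0315.
x̄₁ − x̄₂ = 70.7 − 86.9 = -16.2000.
CI: -16.2000 ± 2.0315 = (-18.23, -14.17).

(-18.23, -14.17)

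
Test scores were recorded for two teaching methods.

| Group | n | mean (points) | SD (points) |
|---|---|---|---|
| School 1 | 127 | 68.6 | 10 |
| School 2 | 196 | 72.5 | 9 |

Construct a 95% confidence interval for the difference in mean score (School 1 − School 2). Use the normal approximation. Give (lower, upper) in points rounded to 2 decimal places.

(-6.05, -1.75)

SE₁ = s₁/√n₁ = 10/√127 = 0.8874; SE₂ = 9/√196 = 0.6429.
Independent samples, unequal variances: SE_diff = √(SE₁² + SE₂²) = √(0.78747876 + 0.41332041) = 1.0958.
z* = 1.960, so margin of error = 1.960 × 1.0958 = 2.1478.
Difference in means = 68.6 − 72.5 = -3.9000.
-3.9000 ± 2.1478 → (-6.05, -1.75).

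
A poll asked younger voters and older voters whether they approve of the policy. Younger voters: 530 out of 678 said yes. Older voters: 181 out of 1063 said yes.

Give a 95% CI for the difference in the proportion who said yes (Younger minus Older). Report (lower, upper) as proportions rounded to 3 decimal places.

(0.573, 0.650)

Sample proportions: 530/678 = 0.7817, 181/1063 = 0.1703.
Each SE is √(p̂(1−p̂)/n): √(0.7817·0.2183/678) = 0.01586 and √(0.1703·0.8297/1063) = 0.01153.
SE(p̂₁ − p̂₂) = √(SE₁² + SE₂²) = √(0.0002515396 + 0.0001329409) = 0.01961, since the two samples are independent.
At 95% confidence z* = 1.960; margin = 1.960 × 0.01961 = 0.03844.
The difference is 0.7817 − 0.1703 = 0.6114, so the interval is 0.6114 ± 0.03844 = (0.573, 0.650).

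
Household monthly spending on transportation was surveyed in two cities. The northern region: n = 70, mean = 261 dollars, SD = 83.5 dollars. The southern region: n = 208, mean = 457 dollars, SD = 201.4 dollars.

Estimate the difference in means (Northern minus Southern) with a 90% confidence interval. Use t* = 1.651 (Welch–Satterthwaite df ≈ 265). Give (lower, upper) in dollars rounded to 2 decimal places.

Per-group SEs: s₁/√n₁ = 83.5/√70 = 9.9802, s₂/√n₂ = 201.4/√208 = 13.9646.
Unpooled SE of the difference: √(99.60439204 + 195.01005316) = 17.1643.
Margin of error = t* · SE = 1.651 × 17.1643 = 28.3383.
x̄₁ − x̄₂ = 261 − 457 = -196.0000.
CI: -196.0000 ± 28.3383 = (-224.34, -167.66).

(-224.34, -167.66)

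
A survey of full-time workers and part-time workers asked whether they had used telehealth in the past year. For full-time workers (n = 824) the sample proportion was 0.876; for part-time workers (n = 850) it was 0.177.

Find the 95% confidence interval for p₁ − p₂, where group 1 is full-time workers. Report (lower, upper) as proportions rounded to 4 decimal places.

SE₁ = √(p̂₁(1−p̂₁)/n₁) = √(0.8760·0.1240/824) = 0.01148; SE₂ = √(0.1770·0.8230/850) = 0.01309.
Independent samples: SE of the difference = √(SE₁² + SE₂²) = √(0.0001317904 + 0.0001713481) = 0.01741.
z* for 95% confidence is 1.960, so the margin of error is 1.960 × 0.01741 = 0.03412.
Point estimate p̂₁ − p̂₂ = 0.8760 − 0.1770 = 0.6990.
0.6990 ± 0.03412 → (0.6649, 0.7331).

(0.6649, 0.7331)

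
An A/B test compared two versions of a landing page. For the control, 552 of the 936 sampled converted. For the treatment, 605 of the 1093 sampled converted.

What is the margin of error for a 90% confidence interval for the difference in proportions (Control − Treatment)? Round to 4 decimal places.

p̂₁ = 552/936 = 0.5897 and p̂₂ = 605/1093 = 0.5535.
SE₁ = √(p̂₁(1−p̂₁)/n₁) = √(0.5897·0.4103/936) = 0.01608; SE₂ = √(0.5535·0.4465/1093) = 0.01504.
Independent samples: SE of the difference = √(SE₁² + SE₂²) = √(0.0002585664 + 0.0002262016) = 0.02202.
z* for 90% confidence is 1.645, so the margin of error is 1.645 × 0.02202 = 0.03622.

0.0362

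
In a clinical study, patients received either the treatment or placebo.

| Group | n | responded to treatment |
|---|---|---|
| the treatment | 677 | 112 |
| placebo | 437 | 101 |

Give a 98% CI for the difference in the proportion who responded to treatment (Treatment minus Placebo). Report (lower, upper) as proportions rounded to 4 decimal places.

(-0.1232, -0.0082)

First, p̂₁ = 112/677 = 0.1654; p̂₂ = 101/437 = 0.2311.
The two standard errors are √(0.1654×0.8346/677) = 0.01428 and √(0.2311×0.7689/437) = 0.02016.
Because the samples are independent, SE_diff = √(0.01428² + 0.02016²) = 0.02471.
Using z* = 2.326 for 98%, ME = 2.326 × 0.02471 = 0.05748.
p̂₁ − p̂₂ = -0.0657; interval -0.0657 ± 0.05748 gives (-0.1232, -0.0082).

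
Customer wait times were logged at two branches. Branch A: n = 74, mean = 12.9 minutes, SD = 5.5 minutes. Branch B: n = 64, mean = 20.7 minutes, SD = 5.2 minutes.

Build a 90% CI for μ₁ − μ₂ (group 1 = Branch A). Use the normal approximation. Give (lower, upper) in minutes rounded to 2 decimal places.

Standard errors of each mean: 5.5/√74 = 0.6394 and 5.2/√64 = 0.6500.
SE(x̄₁ − x̄₂) = √(0.6394² + 0.6500²) = 0.9118 for independent samples with unequal variances.
With z* = 1.645, the margin is 1.645 × 0.9118 = 1.4999.
x̄₁ − x̄₂ = 12.9 − 20.7 = -7.8000; the interval is -7.8000 ± 1.4999 = (-9.30, -6.30).

(-9.30, -6.30)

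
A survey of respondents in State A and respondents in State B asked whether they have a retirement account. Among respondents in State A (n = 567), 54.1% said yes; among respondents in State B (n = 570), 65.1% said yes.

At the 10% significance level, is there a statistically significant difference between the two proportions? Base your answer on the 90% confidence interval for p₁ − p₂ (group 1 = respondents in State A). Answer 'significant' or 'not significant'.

Each SE is √(p̂(1−p̂)/n): √(0.5410·0.4590/567) = 0.02093 and √(0.6510·0.3490/570) = 0.01996.
SE(p̂₁ − p̂₂) = √(SE₁² + SE₂²) = √(0.0004380649 + 0.0003984016) = 0.02892, since the two samples are independent.
At 90% confidence z* = 1.645; margin = 1.645 × 0.02892 = 0.04757.
The difference is 0.5410 − 0.6510 = -0.1100, so the interval is -0.1100 ± 0.04757 = (-0.15757, -0.06243).
The interval (-0.15757, -0.06243) does not contain 0, so the difference is significant.

significant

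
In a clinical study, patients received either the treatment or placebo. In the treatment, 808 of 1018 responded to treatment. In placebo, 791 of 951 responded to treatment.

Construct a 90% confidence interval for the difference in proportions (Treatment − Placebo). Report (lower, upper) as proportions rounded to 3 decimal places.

(-0.067, -0.009)

First, p̂₁ = 808/1018 = 0.7937; p̂₂ = 791/951 = 0.8318.
The two standard errors are √(0.7937×0.2063/1018) = 0.01268 and √(0.8318×0.1682/951) = 0.01213.
Because the samples are independent, SE_diff = √(0.01268² + 0.01213²) = 0.01755.
Using z* = 1.645 for 90%, ME = 1.645 × 0.01755 = 0.02887.
p̂₁ − p̂₂ = -0.0381; interval -0.0381 ± 0.02887 gives (-0.067, -0.009).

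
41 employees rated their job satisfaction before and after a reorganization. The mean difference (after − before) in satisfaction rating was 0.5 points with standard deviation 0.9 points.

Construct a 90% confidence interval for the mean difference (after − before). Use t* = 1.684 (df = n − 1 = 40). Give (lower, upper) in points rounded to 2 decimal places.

Paired design: SE = s_d/√n = 0.9/√41 = 0.1406.
t* = 1.684; margin of error = 1.684 × 0.1406 = 0.2368.
0.5 ± 0.2368 → (0.26, 0.74).

(0.26, 0.74)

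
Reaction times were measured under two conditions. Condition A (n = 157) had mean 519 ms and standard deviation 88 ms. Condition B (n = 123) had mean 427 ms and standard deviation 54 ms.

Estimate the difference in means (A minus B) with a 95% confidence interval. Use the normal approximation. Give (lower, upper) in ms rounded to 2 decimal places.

(75.25, 108.75)

SE₁ = s₁/√n₁ = 88/√157 = 7.0232; SE₂ = 54/√123 = 4.8690.
Independent samples, unequal variances: SE_diff = √(SE₁² + SE₂²) = √(49.32533824 + 23.707161) = 8.5459.
z* = 1.960, so margin of error = 1.960 × 8.5459 = 16.7500.
Difference in means = 519 − 427 = 92.0000.
92.0000 ± 16.7500 → (75.25, 108.75).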